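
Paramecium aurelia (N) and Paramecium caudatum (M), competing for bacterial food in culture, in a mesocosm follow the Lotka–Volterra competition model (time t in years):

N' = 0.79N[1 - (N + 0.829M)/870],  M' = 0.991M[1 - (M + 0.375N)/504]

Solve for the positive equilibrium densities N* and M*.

N* ≈ 656, M* ≈ 258

Setting both brackets to zero gives the nullclines N + 0.829M = 870 and 0.375N + M = 504.
Substituting M = 504 - 0.375N into the first: N(1 - 0.829·0.375) = 870 - 0.829·504.
So N* = 452/0.689 = 656, and then M* = 504 - 0.375·656 = 258.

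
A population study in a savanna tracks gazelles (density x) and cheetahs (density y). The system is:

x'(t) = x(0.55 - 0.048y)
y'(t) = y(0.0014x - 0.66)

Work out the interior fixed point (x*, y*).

x* ≈ 471, y* ≈ 11.5

Set dy/dt = 0 with y > 0: 0.0014x - 0.66 = 0, so x* = 0.66/0.0014 = 471.
Set dx/dt = 0 with x > 0: 0.55 - 0.048y = 0, so y* = 0.55/0.048 = 11.5.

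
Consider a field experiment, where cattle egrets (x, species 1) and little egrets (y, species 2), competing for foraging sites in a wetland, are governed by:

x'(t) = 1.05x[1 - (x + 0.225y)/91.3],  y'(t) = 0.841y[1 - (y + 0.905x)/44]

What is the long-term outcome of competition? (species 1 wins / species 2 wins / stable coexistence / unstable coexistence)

Compare the nullcline intercepts: K1/α12 = 91.3/0.225 = 406 > K2 = 44; K2/α21 = 44/0.905 = 48.6 < K1 = 91.3.
Since the inequalities point opposite ways, species 1 can invade but species 2 cannot.

species 1 excludes species 2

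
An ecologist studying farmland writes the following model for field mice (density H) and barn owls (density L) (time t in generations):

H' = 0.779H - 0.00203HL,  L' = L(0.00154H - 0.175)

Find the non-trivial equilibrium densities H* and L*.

H* ≈ 114, L* ≈ 384

Set dL/dt = 0 with L > 0: 0.00154H - 0.175 = 0, so H* = 0.175/0.00154 = 114.
Set dH/dt = 0 with H > 0: 0.779 - 0.00203L = 0, so L* = 0.779/0.00203 = 384.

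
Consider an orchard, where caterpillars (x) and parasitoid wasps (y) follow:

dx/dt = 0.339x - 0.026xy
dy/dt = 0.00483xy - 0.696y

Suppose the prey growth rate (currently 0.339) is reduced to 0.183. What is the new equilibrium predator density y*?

y* ≈ 7.04

At the interior fixed point, setting dx/dt = 0 with x > 0 fixes y* = (prey growth rate)/(xy coefficient) — independent of the other coefficients.
With the change, y* = 0.183/0.026 = 7.04; it falls from 13.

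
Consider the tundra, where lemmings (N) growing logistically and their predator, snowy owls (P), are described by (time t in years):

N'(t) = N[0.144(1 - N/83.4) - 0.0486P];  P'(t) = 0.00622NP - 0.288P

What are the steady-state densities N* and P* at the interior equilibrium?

N* ≈ 46.3, P* ≈ 1.32

From dP/dt = 0 with P > 0: 0.00622N* = 0.288, so N* = 46.3.
Substitute into dN/dt = 0: 0.144(1 - 46.3/83.4) = 0.0486P*.
The bracket is 0.445, giving P* = 0.0641/0.0486 = 1.32.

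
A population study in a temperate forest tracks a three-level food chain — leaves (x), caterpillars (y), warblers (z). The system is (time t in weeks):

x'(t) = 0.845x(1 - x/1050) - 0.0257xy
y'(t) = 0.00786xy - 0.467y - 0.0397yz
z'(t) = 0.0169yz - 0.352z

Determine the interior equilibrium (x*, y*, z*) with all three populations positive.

From dz/dt = 0: 0.0169y* = 0.352, so y* = 20.8.
From dx/dt = 0: 0.845(1 - x*/1050) = 0.0257·20.8, giving x* = 1050·(1 - 0.633) = 385.
From dy/dt = 0: 0.00786·385 - 0.467 = 0.0397z*, so z* = 2.56/0.0397 = 64.4.

x* ≈ 385, y* ≈ 20.8, z* ≈ 64.4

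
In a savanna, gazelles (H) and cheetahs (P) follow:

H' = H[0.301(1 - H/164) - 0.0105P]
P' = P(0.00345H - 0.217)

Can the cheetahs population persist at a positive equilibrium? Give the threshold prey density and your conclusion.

Threshold H = 62.9; K > 62.9, so yes, the predator persists.

The predator equation gives dP/dt > 0 only when H > 0.217/0.00345 = 62.9.
Without the predator, H → K = 164. Since 164 > 62.9, the predator can invade and persist.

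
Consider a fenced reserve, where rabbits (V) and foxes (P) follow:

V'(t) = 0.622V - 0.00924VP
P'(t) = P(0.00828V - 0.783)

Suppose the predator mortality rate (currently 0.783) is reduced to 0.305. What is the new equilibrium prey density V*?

At the interior fixed point, setting dP/dt = 0 with P > 0 fixes V* = (predator death rate)/(VP coefficient) — independent of the other coefficients.
With the change, V* = 0.305/0.00828 = 36.8; it falls from 94.6.

V* ≈ 36.8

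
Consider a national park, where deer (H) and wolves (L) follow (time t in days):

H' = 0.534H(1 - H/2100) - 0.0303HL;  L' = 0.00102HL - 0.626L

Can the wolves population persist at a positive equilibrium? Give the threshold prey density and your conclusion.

Threshold H = 614; K > 614, so yes, the predator persists.

The predator equation gives dL/dt > 0 only when H > 0.626/0.00102 = 614.
Without the predator, H → K = 2100. Since 2100 > 614, the predator can invade and persist.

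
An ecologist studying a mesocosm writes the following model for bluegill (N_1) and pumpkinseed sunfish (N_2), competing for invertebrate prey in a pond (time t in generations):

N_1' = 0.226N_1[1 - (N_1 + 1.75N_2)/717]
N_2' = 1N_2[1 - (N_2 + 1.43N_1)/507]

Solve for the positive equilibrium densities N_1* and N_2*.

Setting both brackets to zero gives the nullclines N_1 + 1.75N_2 = 717 and 1.43N_1 + N_2 = 507.
Substituting N_2 = 507 - 1.43N_1 into the first: N_1(1 - 1.75·1.43) = 717 - 1.75·507.
So N_1* = -170/-1.5 = 113, and then N_2* = 507 - 1.43·113 = 345.

N_1* ≈ 113, N_2* ≈ 345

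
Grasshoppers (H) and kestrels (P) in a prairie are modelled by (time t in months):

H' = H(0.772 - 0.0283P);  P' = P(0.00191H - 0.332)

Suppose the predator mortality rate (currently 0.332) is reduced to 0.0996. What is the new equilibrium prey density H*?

H* ≈ 52.1

At the interior fixed point, setting dP/dt = 0 with P > 0 fixes H* = (predator death rate)/(HP coefficient) — independent of the other coefficients.
With the change, H* = 0.0996/0.00191 = 52.1; it falls from 174.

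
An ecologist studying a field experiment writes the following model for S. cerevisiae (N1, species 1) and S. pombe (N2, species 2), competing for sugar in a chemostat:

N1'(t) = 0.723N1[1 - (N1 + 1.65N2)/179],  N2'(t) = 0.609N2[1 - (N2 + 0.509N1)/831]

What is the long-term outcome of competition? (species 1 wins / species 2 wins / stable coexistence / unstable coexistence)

species 2 excludes species 1

Compare the nullcline intercepts: K1/α12 = 179/1.65 = 108 < K2 = 831; K2/α21 = 831/0.509 = 1630 > K1 = 179.
Since the inequalities point opposite ways, species 2 can invade but species 1 cannot.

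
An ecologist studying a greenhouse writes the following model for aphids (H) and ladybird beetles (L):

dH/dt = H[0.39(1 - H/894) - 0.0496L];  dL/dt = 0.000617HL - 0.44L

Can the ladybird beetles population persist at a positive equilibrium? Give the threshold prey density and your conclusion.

The predator equation gives dL/dt > 0 only when H > 0.44/0.000617 = 713.
Without the predator, H → K = 894. Since 894 > 713, the predator can invade and persist.

Threshold H = 713; K > 713, so yes, the predator persists.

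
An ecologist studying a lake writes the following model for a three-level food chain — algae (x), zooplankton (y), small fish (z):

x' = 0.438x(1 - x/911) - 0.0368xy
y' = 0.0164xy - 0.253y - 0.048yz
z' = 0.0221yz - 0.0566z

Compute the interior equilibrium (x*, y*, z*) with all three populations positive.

x* ≈ 715, y* ≈ 2.56, z* ≈ 239

From dz/dt = 0: 0.0221y* = 0.0566, so y* = 2.56.
From dx/dt = 0: 0.438(1 - x*/911) = 0.0368·2.56, giving x* = 911·(1 - 0.215) = 715.
From dy/dt = 0: 0.0164·715 - 0.253 = 0.048z*, so z* = 11.5/0.048 = 239.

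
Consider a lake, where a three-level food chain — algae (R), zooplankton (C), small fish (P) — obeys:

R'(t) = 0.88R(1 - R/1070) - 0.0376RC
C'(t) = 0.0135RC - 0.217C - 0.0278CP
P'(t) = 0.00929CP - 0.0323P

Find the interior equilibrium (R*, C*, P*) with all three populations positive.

R* ≈ 911, C* ≈ 3.48, P* ≈ 435

From dP/dt = 0: 0.00929C* = 0.0323, so C* = 3.48.
From dR/dt = 0: 0.88(1 - R*/1070) = 0.0376·3.48, giving R* = 1070·(1 - 0.149) = 911.
From dC/dt = 0: 0.0135·911 - 0.217 = 0.0278P*, so P* = 12.1/0.0278 = 435.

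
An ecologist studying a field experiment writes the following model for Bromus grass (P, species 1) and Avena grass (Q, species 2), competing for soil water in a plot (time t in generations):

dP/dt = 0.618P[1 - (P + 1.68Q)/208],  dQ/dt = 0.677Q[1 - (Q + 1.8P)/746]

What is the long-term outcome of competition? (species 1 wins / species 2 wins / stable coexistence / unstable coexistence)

Compare the nullcline intercepts: K1/α12 = 208/1.68 = 124 < K2 = 746; K2/α21 = 746/1.8 = 414 > K1 = 208.
Since the inequalities point opposite ways, species 2 can invade but species 1 cannot.

species 2 excludes species 1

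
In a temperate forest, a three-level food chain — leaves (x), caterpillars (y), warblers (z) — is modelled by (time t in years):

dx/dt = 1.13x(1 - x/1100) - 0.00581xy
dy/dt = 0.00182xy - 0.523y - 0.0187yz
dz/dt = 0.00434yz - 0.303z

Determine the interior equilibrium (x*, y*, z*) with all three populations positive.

x* ≈ 705, y* ≈ 69.8, z* ≈ 40.7

From dz/dt = 0: 0.00434y* = 0.303, so y* = 69.8.
From dx/dt = 0: 1.13(1 - x*/1100) = 0.00581·69.8, giving x* = 1100·(1 - 0.359) = 705.
From dy/dt = 0: 0.00182·705 - 0.523 = 0.0187z*, so z* = 0.76/0.0187 = 40.7.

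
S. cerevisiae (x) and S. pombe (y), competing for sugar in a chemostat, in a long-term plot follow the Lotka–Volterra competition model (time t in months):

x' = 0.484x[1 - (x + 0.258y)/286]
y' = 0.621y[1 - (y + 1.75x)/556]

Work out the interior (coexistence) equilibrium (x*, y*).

Setting both brackets to zero gives the nullclines x + 0.258y = 286 and 1.75x + y = 556.
Substituting y = 556 - 1.75x into the first: x(1 - 0.258·1.75) = 286 - 0.258·556.
So x* = 143/0.548 = 260, and then y* = 556 - 1.75·260 = 101.

x* ≈ 260, y* ≈ 101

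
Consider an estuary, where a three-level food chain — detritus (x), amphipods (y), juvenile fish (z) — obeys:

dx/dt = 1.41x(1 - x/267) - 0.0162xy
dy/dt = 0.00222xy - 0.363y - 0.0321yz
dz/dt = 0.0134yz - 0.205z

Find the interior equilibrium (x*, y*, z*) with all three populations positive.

x* ≈ 220, y* ≈ 15.3, z* ≈ 3.91

From dz/dt = 0: 0.0134y* = 0.205, so y* = 15.3.
From dx/dt = 0: 1.41(1 - x*/267) = 0.0162·15.3, giving x* = 267·(1 - 0.176) = 220.
From dy/dt = 0: 0.00222·220 - 0.363 = 0.0321z*, so z* = 0.126/0.0321 = 3.91.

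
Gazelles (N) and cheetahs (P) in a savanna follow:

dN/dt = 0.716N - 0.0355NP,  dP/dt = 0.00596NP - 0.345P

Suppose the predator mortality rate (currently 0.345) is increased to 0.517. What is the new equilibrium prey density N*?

N* ≈ 86.7

At the interior fixed point, setting dP/dt = 0 with P > 0 fixes N* = (predator death rate)/(NP coefficient) — independent of the other coefficients.
With the change, N* = 0.517/0.00596 = 86.7; it rises from 57.9.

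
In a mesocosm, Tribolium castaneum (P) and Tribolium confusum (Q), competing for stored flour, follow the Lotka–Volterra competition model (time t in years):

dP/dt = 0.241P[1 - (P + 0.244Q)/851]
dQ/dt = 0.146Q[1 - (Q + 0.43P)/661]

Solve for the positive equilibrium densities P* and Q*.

P* ≈ 771, Q* ≈ 330

Setting both brackets to zero gives the nullclines P + 0.244Q = 851 and 0.43P + Q = 661.
Substituting Q = 661 - 0.43P into the first: P(1 - 0.244·0.43) = 851 - 0.244·661.
So P* = 690/0.895 = 771, and then Q* = 661 - 0.43·771 = 330.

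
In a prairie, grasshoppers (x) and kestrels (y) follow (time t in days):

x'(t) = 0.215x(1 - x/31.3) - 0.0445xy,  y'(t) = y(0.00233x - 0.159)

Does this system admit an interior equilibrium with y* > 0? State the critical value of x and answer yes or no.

The predator equation gives dy/dt > 0 only when x > 0.159/0.00233 = 68.2.
Without the predator, x → K = 31.3. Since 31.3 < 68.2, the predator cannot invade.

Threshold x = 68.2; K < 68.2, so no, the predator goes extinct.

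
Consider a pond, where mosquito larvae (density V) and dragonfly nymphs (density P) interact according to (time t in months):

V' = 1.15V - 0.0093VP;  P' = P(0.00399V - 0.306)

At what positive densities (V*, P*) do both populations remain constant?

V* ≈ 76.7, P* ≈ 124

Set dP/dt = 0 with P > 0: 0.00399V - 0.306 = 0, so V* = 0.306/0.00399 = 76.7.
Set dV/dt = 0 with V > 0: 1.15 - 0.0093P = 0, so P* = 1.15/0.0093 = 124.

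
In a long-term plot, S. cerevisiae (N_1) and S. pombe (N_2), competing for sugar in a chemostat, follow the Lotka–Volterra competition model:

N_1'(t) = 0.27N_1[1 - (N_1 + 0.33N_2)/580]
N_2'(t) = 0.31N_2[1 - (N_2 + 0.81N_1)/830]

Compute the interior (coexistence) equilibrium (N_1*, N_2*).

N_1* ≈ 418, N_2* ≈ 492

Setting both brackets to zero gives the nullclines N_1 + 0.33N_2 = 580 and 0.81N_1 + N_2 = 830.
Substituting N_2 = 830 - 0.81N_1 into the first: N_1(1 - 0.33·0.81) = 580 - 0.33·830.
So N_1* = 306/0.733 = 418, and then N_2* = 830 - 0.81·418 = 492.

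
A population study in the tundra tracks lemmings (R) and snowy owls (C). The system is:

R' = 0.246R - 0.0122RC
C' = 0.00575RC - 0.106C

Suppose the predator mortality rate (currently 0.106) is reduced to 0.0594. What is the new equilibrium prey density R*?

R* ≈ 10.3

At the interior fixed point, setting dC/dt = 0 with C > 0 fixes R* = (predator death rate)/(RC coefficient) — independent of the other coefficients.
With the change, R* = 0.0594/0.00575 = 10.3; it falls from 18.4.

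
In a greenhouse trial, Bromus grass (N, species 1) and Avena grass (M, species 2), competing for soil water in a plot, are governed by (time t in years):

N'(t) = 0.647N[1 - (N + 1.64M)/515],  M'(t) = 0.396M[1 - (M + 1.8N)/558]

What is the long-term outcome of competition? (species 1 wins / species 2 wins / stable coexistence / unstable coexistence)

unstable coexistence (outcome depends on initial conditions)

Compare the nullcline intercepts: K1/α12 = 515/1.64 = 314 < K2 = 558; K2/α21 = 558/1.8 = 310 < K1 = 515.
Since both are reversed, neither can invade when rare; the interior point is a saddle.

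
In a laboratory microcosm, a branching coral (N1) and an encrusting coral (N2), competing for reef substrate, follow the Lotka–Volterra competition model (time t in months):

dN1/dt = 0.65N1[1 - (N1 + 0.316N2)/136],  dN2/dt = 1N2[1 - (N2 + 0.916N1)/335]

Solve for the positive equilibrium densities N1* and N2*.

N1* ≈ 42.4, N2* ≈ 296

Setting both brackets to zero gives the nullclines N1 + 0.316N2 = 136 and 0.916N1 + N2 = 335.
Substituting N2 = 335 - 0.916N1 into the first: N1(1 - 0.316·0.916) = 136 - 0.316·335.
So N1* = 30.1/0.711 = 42.4, and then N2* = 335 - 0.916·42.4 = 296.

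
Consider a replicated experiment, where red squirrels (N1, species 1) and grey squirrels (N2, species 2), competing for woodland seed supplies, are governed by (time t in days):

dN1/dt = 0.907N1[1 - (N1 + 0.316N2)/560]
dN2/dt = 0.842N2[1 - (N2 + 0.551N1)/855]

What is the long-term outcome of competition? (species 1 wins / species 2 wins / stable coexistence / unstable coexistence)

stable coexistence

Compare the nullcline intercepts: K1/α12 = 560/0.316 = 1770 > K2 = 855; K2/α21 = 855/0.551 = 1550 > K1 = 560.
Since both inequalities hold, each species can invade when rare, so the interior equilibrium is stable.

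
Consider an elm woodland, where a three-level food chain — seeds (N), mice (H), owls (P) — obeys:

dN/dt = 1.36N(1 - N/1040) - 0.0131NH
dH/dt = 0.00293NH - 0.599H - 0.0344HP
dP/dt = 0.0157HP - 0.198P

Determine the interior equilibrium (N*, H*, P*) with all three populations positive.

N* ≈ 914, H* ≈ 12.6, P* ≈ 60.4

From dP/dt = 0: 0.0157H* = 0.198, so H* = 12.6.
From dN/dt = 0: 1.36(1 - N*/1040) = 0.0131·12.6, giving N* = 1040·(1 - 0.121) = 914.
From dH/dt = 0: 0.00293·914 - 0.599 = 0.0344P*, so P* = 2.08/0.0344 = 60.4.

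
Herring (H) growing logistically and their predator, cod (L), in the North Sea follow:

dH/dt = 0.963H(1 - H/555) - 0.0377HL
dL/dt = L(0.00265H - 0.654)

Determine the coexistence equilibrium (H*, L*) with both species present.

H* ≈ 247, L* ≈ 14.2

From dL/dt = 0 with L > 0: 0.00265H* = 0.654, so H* = 247.
Substitute into dH/dt = 0: 0.963(1 - 247/555) = 0.0377L*.
The bracket is 0.555, giving L* = 0.535/0.0377 = 14.2.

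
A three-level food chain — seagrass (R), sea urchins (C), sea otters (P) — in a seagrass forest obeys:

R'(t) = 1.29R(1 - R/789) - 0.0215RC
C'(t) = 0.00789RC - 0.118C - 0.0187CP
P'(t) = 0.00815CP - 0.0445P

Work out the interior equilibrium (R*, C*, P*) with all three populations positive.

From dP/dt = 0: 0.00815C* = 0.0445, so C* = 5.46.
From dR/dt = 0: 1.29(1 - R*/789) = 0.0215·5.46, giving R* = 789·(1 - 0.091) = 717.
From dC/dt = 0: 0.00789·717 - 0.118 = 0.0187P*, so P* = 5.54/0.0187 = 296.

R* ≈ 717, C* ≈ 5.46, P* ≈ 296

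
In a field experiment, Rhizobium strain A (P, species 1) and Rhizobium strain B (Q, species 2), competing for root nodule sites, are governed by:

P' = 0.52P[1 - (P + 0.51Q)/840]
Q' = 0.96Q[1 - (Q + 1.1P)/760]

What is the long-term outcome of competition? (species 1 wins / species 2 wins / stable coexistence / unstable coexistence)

species 1 excludes species 2

Compare the nullcline intercepts: K1/α12 = 840/0.51 = 1650 > K2 = 760; K2/α21 = 760/1.1 = 691 < K1 = 840.
Since the inequalities point opposite ways, species 1 can invade but species 2 cannot.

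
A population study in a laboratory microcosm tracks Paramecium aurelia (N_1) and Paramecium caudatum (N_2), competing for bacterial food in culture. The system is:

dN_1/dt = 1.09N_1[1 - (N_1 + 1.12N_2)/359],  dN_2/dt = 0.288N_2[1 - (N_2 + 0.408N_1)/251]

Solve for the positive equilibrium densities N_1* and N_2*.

N_1* ≈ 143, N_2* ≈ 192

Setting both brackets to zero gives the nullclines N_1 + 1.12N_2 = 359 and 0.408N_1 + N_2 = 251.
Substituting N_2 = 251 - 0.408N_1 into the first: N_1(1 - 1.12·0.408) = 359 - 1.12·251.
So N_1* = 77.9/0.543 = 143, and then N_2* = 251 - 0.408·143 = 192.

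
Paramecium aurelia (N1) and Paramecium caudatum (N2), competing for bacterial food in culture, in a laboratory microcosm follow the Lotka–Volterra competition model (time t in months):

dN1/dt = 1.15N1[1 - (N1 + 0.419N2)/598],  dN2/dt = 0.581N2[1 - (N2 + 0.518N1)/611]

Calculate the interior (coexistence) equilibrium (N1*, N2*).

N1* ≈ 437, N2* ≈ 385

Setting both brackets to zero gives the nullclines N1 + 0.419N2 = 598 and 0.518N1 + N2 = 611.
Substituting N2 = 611 - 0.518N1 into the first: N1(1 - 0.419·0.518) = 598 - 0.419·611.
So N1* = 342/0.783 = 437, and then N2* = 611 - 0.518·437 = 385.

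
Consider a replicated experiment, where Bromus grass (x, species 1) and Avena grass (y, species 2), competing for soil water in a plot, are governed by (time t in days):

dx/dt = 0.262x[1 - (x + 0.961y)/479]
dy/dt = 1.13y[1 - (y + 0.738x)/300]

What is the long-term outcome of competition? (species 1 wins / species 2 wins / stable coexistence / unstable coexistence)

species 1 excludes species 2

Compare the nullcline intercepts: K1/α12 = 479/0.961 = 498 > K2 = 300; K2/α21 = 300/0.738 = 407 < K1 = 479.
Since the inequalities point opposite ways, species 1 can invade but species 2 cannot.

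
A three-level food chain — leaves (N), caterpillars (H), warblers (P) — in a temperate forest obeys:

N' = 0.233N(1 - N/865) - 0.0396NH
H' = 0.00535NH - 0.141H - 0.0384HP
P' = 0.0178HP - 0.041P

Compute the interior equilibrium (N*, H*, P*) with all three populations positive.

N* ≈ 526, H* ≈ 2.3, P* ≈ 69.7

From dP/dt = 0: 0.0178H* = 0.041, so H* = 2.3.
From dN/dt = 0: 0.233(1 - N*/865) = 0.0396·2.3, giving N* = 865·(1 - 0.391) = 526.
From dH/dt = 0: 0.00535·526 - 0.141 = 0.0384P*, so P* = 2.68/0.0384 = 69.7.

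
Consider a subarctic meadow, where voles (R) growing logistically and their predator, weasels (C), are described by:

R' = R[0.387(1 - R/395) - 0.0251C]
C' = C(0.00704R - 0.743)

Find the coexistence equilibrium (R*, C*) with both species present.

R* ≈ 106, C* ≈ 11.3

From dC/dt = 0 with C > 0: 0.00704R* = 0.743, so R* = 106.
Substitute into dR/dt = 0: 0.387(1 - 106/395) = 0.0251C*.
The bracket is 0.733, giving C* = 0.284/0.0251 = 11.3.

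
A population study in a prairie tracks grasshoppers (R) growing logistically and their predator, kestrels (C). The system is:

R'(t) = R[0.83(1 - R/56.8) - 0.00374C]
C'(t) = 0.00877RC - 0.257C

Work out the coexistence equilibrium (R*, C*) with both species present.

From dC/dt = 0 with C > 0: 0.00877R* = 0.257, so R* = 29.3.
Substitute into dR/dt = 0: 0.83(1 - 29.3/56.8) = 0.00374C*.
The bracket is 0.484, giving C* = 0.402/0.00374 = 107.

R* ≈ 29.3, C* ≈ 107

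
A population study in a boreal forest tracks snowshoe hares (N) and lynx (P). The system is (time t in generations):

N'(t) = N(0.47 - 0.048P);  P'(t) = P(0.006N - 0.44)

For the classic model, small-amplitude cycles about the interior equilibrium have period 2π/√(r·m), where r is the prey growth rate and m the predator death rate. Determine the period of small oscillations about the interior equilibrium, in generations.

Here r = 0.47 and m = 0.44, so r·m = 0.207.
ω = √0.207 = 0.455 per generation, hence T = 2π/ω ≈ 13.8 generations.

T ≈ 13.8 generations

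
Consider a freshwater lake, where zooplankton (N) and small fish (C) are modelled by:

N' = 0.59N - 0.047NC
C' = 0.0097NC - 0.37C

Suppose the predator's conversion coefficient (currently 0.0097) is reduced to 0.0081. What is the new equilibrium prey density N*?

N* ≈ 45.7

At the interior fixed point, setting dC/dt = 0 with C > 0 fixes N* = (predator death rate)/(NC coefficient) — independent of the other coefficients.
With the change, N* = 0.37/0.0081 = 45.7; it rises from 38.1.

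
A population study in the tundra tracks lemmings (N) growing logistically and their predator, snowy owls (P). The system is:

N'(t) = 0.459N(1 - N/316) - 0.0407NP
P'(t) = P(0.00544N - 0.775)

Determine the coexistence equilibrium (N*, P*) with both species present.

From dP/dt = 0 with P > 0: 0.00544N* = 0.775, so N* = 142.
Substitute into dN/dt = 0: 0.459(1 - 142/316) = 0.0407P*.
The bracket is 0.549, giving P* = 0.252/0.0407 = 6.19.

N* ≈ 142, P* ≈ 6.19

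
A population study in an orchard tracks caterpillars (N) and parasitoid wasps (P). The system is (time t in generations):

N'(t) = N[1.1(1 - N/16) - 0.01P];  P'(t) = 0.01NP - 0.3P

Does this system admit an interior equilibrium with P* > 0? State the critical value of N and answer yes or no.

The predator equation gives dP/dt > 0 only when N > 0.3/0.01 = 30.
Without the predator, N → K = 16. Since 16 < 30, the predator cannot invade.

Threshold N = 30; K < 30, so no, the predator goes extinct.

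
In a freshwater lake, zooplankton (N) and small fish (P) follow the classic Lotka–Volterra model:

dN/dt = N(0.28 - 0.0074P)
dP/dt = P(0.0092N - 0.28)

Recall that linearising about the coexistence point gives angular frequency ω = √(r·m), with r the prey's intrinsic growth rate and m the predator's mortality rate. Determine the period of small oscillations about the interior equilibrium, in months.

Here r = 0.28 and m = 0.28, so r·m = 0.0784.
ω = √0.0784 = 0.28 per month, hence T = 2π/ω ≈ 22.4 months.

T ≈ 22.4 months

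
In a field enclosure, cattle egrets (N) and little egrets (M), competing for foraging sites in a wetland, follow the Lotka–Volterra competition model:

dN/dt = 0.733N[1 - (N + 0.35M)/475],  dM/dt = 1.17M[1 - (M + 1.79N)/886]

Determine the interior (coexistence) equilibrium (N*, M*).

N* ≈ 441, M* ≈ 95.7

Setting both brackets to zero gives the nullclines N + 0.35M = 475 and 1.79N + M = 886.
Substituting M = 886 - 1.79N into the first: N(1 - 0.35·1.79) = 475 - 0.35·886.
So N* = 165/0.374 = 441, and then M* = 886 - 1.79·441 = 95.7.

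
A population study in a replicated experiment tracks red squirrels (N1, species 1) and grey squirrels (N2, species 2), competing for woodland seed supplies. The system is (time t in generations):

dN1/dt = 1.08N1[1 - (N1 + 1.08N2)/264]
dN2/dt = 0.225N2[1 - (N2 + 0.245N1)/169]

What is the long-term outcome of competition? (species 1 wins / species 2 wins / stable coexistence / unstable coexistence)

Compare the nullcline intercepts: K1/α12 = 264/1.08 = 244 > K2 = 169; K2/α21 = 169/0.245 = 690 > K1 = 264.
Since both inequalities hold, each species can invade when rare, so the interior equilibrium is stable.

stable coexistence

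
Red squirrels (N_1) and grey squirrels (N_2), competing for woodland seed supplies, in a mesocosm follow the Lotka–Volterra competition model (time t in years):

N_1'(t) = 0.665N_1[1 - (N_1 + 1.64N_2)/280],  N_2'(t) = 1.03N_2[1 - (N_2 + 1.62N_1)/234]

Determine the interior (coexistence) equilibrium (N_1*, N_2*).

Setting both brackets to zero gives the nullclines N_1 + 1.64N_2 = 280 and 1.62N_1 + N_2 = 234.
Substituting N_2 = 234 - 1.62N_1 into the first: N_1(1 - 1.64·1.62) = 280 - 1.64·234.
So N_1* = -104/-1.66 = 62.6, and then N_2* = 234 - 1.62·62.6 = 133.

N_1* ≈ 62.6, N_2* ≈ 133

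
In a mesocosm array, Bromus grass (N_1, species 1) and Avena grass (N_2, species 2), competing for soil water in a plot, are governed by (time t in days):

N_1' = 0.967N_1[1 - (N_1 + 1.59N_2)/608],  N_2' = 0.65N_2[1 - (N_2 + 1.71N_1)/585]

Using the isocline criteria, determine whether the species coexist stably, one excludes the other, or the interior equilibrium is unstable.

Compare the nullcline intercepts: K1/α12 = 608/1.59 = 382 < K2 = 585; K2/α21 = 585/1.71 = 342 < K1 = 608.
Since both are reversed, neither can invade when rare; the interior point is a saddle.

unstable coexistence (outcome depends on initial conditions)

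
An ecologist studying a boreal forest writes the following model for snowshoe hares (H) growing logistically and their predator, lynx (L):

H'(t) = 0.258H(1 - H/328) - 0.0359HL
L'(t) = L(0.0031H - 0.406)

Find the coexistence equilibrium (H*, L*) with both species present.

H* ≈ 131, L* ≈ 4.32

From dL/dt = 0 with L > 0: 0.0031H* = 0.406, so H* = 131.
Substitute into dH/dt = 0: 0.258(1 - 131/328) = 0.0359L*.
The bracket is 0.601, giving L* = 0.155/0.0359 = 4.32.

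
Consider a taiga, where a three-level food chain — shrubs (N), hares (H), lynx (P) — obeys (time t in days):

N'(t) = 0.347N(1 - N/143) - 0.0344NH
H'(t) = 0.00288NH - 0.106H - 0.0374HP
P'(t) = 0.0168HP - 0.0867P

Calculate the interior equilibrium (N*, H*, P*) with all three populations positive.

From dP/dt = 0: 0.0168H* = 0.0867, so H* = 5.16.
From dN/dt = 0: 0.347(1 - N*/143) = 0.0344·5.16, giving N* = 143·(1 - 0.512) = 69.8.
From dH/dt = 0: 0.00288·69.8 - 0.106 = 0.0374P*, so P* = 0.0951/0.0374 = 2.54.

N* ≈ 69.8, H* ≈ 5.16, P* ≈ 2.54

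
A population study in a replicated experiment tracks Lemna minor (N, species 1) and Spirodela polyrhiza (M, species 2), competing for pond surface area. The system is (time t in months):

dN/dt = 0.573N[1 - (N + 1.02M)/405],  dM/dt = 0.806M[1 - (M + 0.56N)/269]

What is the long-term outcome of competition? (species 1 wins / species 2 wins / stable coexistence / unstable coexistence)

Compare the nullcline intercepts: K1/α12 = 405/1.02 = 397 > K2 = 269; K2/α21 = 269/0.56 = 480 > K1 = 405.
Since both inequalities hold, each species can invade when rare, so the interior equilibrium is stable.

stable coexistence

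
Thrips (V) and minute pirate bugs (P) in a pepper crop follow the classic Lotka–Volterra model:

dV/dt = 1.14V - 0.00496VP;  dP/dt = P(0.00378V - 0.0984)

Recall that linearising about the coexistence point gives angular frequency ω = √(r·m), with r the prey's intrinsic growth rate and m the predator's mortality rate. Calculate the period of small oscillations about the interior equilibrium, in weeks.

T ≈ 18.8 weeks

Here r = 1.14 and m = 0.0984, so r·m = 0.112.
ω = √0.112 = 0.335 per week, hence T = 2π/ω ≈ 18.8 weeks.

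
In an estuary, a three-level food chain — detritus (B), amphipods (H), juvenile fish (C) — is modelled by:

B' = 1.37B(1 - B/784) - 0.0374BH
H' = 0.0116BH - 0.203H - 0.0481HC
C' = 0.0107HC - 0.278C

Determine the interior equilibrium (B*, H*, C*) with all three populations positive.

From dC/dt = 0: 0.0107H* = 0.278, so H* = 26.
From dB/dt = 0: 1.37(1 - B*/784) = 0.0374·26, giving B* = 784·(1 - 0.709) = 228.
From dH/dt = 0: 0.0116·228 - 0.203 = 0.0481C*, so C* = 2.44/0.0481 = 50.7.

B* ≈ 228, H* ≈ 26, C* ≈ 50.7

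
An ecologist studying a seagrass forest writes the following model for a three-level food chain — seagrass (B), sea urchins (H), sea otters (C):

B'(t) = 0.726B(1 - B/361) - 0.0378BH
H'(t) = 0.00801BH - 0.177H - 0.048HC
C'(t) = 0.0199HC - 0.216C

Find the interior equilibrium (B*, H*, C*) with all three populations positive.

From dC/dt = 0: 0.0199H* = 0.216, so H* = 10.9.
From dB/dt = 0: 0.726(1 - B*/361) = 0.0378·10.9, giving B* = 361·(1 - 0.565) = 157.
From dH/dt = 0: 0.00801·157 - 0.177 = 0.048C*, so C* = 1.08/0.048 = 22.5.

B* ≈ 157, H* ≈ 10.9, C* ≈ 22.5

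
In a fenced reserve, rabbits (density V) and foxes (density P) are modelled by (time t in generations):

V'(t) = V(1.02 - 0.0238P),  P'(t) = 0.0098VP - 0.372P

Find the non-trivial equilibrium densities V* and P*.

V* ≈ 38, P* ≈ 42.9

Set dP/dt = 0 with P > 0: 0.0098V - 0.372 = 0, so V* = 0.372/0.0098 = 38.
Set dV/dt = 0 with V > 0: 1.02 - 0.0238P = 0, so P* = 1.02/0.0238 = 42.9.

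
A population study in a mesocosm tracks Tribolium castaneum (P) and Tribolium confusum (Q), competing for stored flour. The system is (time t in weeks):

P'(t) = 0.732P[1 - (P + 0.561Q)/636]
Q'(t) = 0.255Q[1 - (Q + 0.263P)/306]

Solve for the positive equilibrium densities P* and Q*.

Setting both brackets to zero gives the nullclines P + 0.561Q = 636 and 0.263P + Q = 306.
Substituting Q = 306 - 0.263P into the first: P(1 - 0.561·0.263) = 636 - 0.561·306.
So P* = 464/0.852 = 545, and then Q* = 306 - 0.263·545 = 163.

P* ≈ 545, Q* ≈ 163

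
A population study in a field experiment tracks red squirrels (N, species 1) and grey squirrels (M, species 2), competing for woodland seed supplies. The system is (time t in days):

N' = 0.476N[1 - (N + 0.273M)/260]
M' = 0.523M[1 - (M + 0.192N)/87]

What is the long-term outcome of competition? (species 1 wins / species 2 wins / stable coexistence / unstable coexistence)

Compare the nullcline intercepts: K1/α12 = 260/0.273 = 952 > K2 = 87; K2/α21 = 87/0.192 = 453 > K1 = 260.
Since both inequalities hold, each species can invade when rare, so the interior equilibrium is stable.

stable coexistence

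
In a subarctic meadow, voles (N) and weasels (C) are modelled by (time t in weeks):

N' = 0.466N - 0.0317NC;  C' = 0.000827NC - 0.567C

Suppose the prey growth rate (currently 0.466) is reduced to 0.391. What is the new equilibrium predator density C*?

At the interior fixed point, setting dN/dt = 0 with N > 0 fixes C* = (prey growth rate)/(NC coefficient) — independent of the other coefficients.
With the change, C* = 0.391/0.0317 = 12.3; it falls from 14.7.

C* ≈ 12.3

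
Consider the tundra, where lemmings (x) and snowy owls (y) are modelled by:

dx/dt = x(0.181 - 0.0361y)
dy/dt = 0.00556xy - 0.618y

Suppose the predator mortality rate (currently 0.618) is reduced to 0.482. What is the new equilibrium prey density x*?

x* ≈ 86.7

At the interior fixed point, setting dy/dt = 0 with y > 0 fixes x* = (predator death rate)/(xy coefficient) — independent of the other coefficients.
With the change, x* = 0.482/0.00556 = 86.7; it falls from 111.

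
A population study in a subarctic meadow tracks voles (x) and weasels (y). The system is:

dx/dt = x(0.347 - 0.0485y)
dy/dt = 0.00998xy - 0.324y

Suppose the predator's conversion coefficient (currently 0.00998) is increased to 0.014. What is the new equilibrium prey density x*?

At the interior fixed point, setting dy/dt = 0 with y > 0 fixes x* = (predator death rate)/(xy coefficient) — independent of the other coefficients.
With the change, x* = 0.324/0.014 = 23.1; it falls from 32.5.

x* ≈ 23.1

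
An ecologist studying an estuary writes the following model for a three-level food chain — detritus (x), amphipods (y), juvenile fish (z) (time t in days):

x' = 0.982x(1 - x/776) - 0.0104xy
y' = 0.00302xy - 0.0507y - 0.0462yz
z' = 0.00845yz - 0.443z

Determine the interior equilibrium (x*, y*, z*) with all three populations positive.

From dz/dt = 0: 0.00845y* = 0.443, so y* = 52.4.
From dx/dt = 0: 0.982(1 - x*/776) = 0.0104·52.4, giving x* = 776·(1 - 0.555) = 345.
From dy/dt = 0: 0.00302·345 - 0.0507 = 0.0462z*, so z* = 0.992/0.0462 = 21.5.

x* ≈ 345, y* ≈ 52.4, z* ≈ 21.5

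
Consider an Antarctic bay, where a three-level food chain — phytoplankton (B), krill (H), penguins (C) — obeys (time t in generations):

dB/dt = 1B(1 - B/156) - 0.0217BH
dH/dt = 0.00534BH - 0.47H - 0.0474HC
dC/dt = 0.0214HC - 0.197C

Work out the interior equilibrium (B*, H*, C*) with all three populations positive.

B* ≈ 125, H* ≈ 9.21, C* ≈ 4.15

From dC/dt = 0: 0.0214H* = 0.197, so H* = 9.21.
From dB/dt = 0: 1(1 - B*/156) = 0.0217·9.21, giving B* = 156·(1 - 0.2) = 125.
From dH/dt = 0: 0.00534·125 - 0.47 = 0.0474C*, so C* = 0.197/0.0474 = 4.15.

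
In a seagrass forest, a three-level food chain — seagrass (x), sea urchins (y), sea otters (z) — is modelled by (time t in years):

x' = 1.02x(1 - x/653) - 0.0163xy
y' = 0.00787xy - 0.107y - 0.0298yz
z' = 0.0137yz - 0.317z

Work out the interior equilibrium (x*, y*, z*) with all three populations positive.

From dz/dt = 0: 0.0137y* = 0.317, so y* = 23.1.
From dx/dt = 0: 1.02(1 - x*/653) = 0.0163·23.1, giving x* = 653·(1 - 0.37) = 412.
From dy/dt = 0: 0.00787·412 - 0.107 = 0.0298z*, so z* = 3.13/0.0298 = 105.

x* ≈ 412, y* ≈ 23.1, z* ≈ 105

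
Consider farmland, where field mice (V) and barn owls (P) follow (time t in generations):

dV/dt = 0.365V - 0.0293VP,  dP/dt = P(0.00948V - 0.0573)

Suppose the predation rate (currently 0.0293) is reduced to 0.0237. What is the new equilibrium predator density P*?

At the interior fixed point, setting dV/dt = 0 with V > 0 fixes P* = (prey growth rate)/(VP coefficient) — independent of the other coefficients.
With the change, P* = 0.365/0.0237 = 15.4; it rises from 12.5.

P* ≈ 15.4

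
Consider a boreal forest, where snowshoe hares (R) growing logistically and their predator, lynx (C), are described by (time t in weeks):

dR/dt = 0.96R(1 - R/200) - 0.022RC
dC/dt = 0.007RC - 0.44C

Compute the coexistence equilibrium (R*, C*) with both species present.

From dC/dt = 0 with C > 0: 0.007R* = 0.44, so R* = 62.9.
Substitute into dR/dt = 0: 0.96(1 - 62.9/200) = 0.022C*.
The bracket is 0.686, giving C* = 0.658/0.022 = 29.9.

R* ≈ 62.9, C* ≈ 29.9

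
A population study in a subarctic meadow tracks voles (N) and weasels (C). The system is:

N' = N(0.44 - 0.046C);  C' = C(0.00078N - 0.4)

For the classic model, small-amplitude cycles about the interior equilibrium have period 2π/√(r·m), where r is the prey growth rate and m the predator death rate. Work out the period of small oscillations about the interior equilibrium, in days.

Here r = 0.44 and m = 0.4, so r·m = 0.176.
ω = √0.176 = 0.42 per day, hence T = 2π/ω ≈ 15 days.

T ≈ 15 days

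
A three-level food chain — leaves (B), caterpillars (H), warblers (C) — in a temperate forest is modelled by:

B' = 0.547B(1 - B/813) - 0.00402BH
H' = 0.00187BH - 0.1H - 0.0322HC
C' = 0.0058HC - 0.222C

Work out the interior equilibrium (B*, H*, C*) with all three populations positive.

From dC/dt = 0: 0.0058H* = 0.222, so H* = 38.3.
From dB/dt = 0: 0.547(1 - B*/813) = 0.00402·38.3, giving B* = 813·(1 - 0.281) = 584.
From dH/dt = 0: 0.00187·584 - 0.1 = 0.0322C*, so C* = 0.993/0.0322 = 30.8.

B* ≈ 584, H* ≈ 38.3, C* ≈ 30.8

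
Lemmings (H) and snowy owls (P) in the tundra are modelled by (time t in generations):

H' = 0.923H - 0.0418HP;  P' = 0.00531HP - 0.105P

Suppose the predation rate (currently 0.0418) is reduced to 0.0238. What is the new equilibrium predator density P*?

At the interior fixed point, setting dH/dt = 0 with H > 0 fixes P* = (prey growth rate)/(HP coefficient) — independent of the other coefficients.
With the change, P* = 0.923/0.0238 = 38.8; it rises from 22.1.

P* ≈ 38.8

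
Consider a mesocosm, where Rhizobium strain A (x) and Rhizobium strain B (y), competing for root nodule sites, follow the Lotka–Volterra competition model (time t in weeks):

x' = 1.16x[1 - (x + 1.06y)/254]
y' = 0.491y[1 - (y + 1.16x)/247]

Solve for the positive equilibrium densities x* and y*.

Setting both brackets to zero gives the nullclines x + 1.06y = 254 and 1.16x + y = 247.
Substituting y = 247 - 1.16x into the first: x(1 - 1.06·1.16) = 254 - 1.06·247.
So x* = -7.82/-0.23 = 34.1, and then y* = 247 - 1.16·34.1 = 207.

x* ≈ 34.1, y* ≈ 207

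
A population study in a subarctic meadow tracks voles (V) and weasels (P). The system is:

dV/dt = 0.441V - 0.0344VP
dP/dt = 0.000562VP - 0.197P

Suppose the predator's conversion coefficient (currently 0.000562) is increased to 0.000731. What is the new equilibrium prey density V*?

V* ≈ 269

At the interior fixed point, setting dP/dt = 0 with P > 0 fixes V* = (predator death rate)/(VP coefficient) — independent of the other coefficients.
With the change, V* = 0.197/0.000731 = 269; it falls from 351.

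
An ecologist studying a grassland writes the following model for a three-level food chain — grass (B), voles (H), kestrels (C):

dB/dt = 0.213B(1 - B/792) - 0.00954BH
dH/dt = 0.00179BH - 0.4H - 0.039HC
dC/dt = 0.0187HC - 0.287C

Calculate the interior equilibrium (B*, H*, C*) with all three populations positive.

B* ≈ 248, H* ≈ 15.3, C* ≈ 1.11

From dC/dt = 0: 0.0187H* = 0.287, so H* = 15.3.
From dB/dt = 0: 0.213(1 - B*/792) = 0.00954·15.3, giving B* = 792·(1 - 0.687) = 248.
From dH/dt = 0: 0.00179·248 - 0.4 = 0.039C*, so C* = 0.0432/0.039 = 1.11.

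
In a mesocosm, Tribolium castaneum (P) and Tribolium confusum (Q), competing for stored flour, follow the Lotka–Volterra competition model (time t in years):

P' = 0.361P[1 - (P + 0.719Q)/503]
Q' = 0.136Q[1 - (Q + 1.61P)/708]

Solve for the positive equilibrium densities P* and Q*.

P* ≈ 38.4, Q* ≈ 646

Setting both brackets to zero gives the nullclines P + 0.719Q = 503 and 1.61P + Q = 708.
Substituting Q = 708 - 1.61P into the first: P(1 - 0.719·1.61) = 503 - 0.719·708.
So P* = -6.05/-0.158 = 38.4, and then Q* = 708 - 1.61·38.4 = 646.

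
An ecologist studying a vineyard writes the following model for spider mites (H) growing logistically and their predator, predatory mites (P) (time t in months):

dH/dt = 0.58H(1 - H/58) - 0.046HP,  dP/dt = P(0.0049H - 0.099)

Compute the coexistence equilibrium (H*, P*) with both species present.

From dP/dt = 0 with P > 0: 0.0049H* = 0.099, so H* = 20.2.
Substitute into dH/dt = 0: 0.58(1 - 20.2/58) = 0.046P*.
The bracket is 0.652, giving P* = 0.378/0.046 = 8.22.

H* ≈ 20.2, P* ≈ 8.22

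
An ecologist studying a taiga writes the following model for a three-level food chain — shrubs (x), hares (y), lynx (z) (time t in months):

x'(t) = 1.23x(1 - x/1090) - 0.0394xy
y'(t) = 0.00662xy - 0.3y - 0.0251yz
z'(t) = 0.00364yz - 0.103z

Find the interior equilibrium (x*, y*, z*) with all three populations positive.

From dz/dt = 0: 0.00364y* = 0.103, so y* = 28.3.
From dx/dt = 0: 1.23(1 - x*/1090) = 0.0394·28.3, giving x* = 1090·(1 - 0.906) = 102.
From dy/dt = 0: 0.00662·102 - 0.3 = 0.0251z*, so z* = 0.375/0.0251 = 15.

x* ≈ 102, y* ≈ 28.3, z* ≈ 15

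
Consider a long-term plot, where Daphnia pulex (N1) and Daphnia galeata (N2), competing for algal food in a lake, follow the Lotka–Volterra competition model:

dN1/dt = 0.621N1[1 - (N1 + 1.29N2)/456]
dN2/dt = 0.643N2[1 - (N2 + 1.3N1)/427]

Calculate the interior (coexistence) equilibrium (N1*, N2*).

Setting both brackets to zero gives the nullclines N1 + 1.29N2 = 456 and 1.3N1 + N2 = 427.
Substituting N2 = 427 - 1.3N1 into the first: N1(1 - 1.29·1.3) = 456 - 1.29·427.
So N1* = -94.8/-0.677 = 140, and then N2* = 427 - 1.3·140 = 245.

N1* ≈ 140, N2* ≈ 245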